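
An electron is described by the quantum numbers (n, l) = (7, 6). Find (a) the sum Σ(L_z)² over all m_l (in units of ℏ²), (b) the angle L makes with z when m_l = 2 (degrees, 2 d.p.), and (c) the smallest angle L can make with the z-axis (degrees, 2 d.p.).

Σ m_l² = 182, so Σ(L_z)² = 182 ℏ².
For m_l = 2: cos θ = 2/√42, θ ≈ 72.02°.
cos θ_min = 6/√42, so θ_min ≈ 22.21°.

Σ(L_z)² = 182 ℏ²; θ(m_l=2) ≈ 72.02°; θ_min ≈ 22.21°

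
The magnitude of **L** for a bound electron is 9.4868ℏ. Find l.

l = 9

(|L|/ℏ)² = l(l+1) = 90.
l² + l − 90 = 0 ⇒ l = 9.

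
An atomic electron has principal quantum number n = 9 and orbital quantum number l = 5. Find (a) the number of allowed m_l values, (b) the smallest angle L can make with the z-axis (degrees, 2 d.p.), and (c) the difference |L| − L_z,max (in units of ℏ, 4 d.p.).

11 values; θ_min ≈ 24.09°; |L|−L_z,max ≈ 0.4772ℏ

There are 2l+1 = 11 values of m_l.
cos θ_min = 5/√30, so θ_min ≈ 24.09°.
|L| − L_z,max = (√30 − 5)ℏ ≈ 0.4772ℏ.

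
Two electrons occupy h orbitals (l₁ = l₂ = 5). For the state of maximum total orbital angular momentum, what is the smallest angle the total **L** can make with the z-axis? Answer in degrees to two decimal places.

L runs from |5 − 5| = 0 to 5 + 5 = 10.
Allowed values: L = 0, 1, 2, 3, 4, 5, 6, 7, 8, 9, 10.
The maximum is L = 10, with |L_tot| = ℏ√(10·11) = √110 ℏ.
The minimum angle with z is arccos(10/√110) ≈ 17.55°.

θ_min ≈ 17.55°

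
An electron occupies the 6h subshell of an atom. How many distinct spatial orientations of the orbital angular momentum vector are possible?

11

For 6h, l = 5.
The number of m_l values is 2l + 1 = 2·5 + 1 = 11.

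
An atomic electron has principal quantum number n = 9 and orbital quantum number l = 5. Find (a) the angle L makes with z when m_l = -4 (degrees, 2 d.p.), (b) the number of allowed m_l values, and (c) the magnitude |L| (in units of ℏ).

θ(m_l=-4) ≈ 136.91°; 11 values; |L| = √30 ℏ ≈ 5.477ℏ

For m_l = -4: cos θ = -4/√30, θ ≈ 136.91°.
There are 2l+1 = 11 values of m_l.
|L| = ℏ√(5·6) = √30 ℏ ≈ 5.477ℏ.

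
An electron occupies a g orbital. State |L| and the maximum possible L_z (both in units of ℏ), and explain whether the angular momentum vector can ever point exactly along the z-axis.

A g state has l = 4.
|L| = 2√5 ℏ ≈ 4.4721ℏ, while L_z,max = lℏ = 4ℏ.
Since |L| > L_z,max, the vector can never point exactly along z; the closest it comes is θ_min = arccos(4/√20) ≈ 26.6°.

No: L_z,max = 4ℏ < |L| = 2√5 ℏ ≈ 4.472ℏ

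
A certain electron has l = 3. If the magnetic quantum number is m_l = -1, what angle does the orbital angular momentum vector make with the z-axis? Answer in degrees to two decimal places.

θ ≈ 106.78°

|L| = ℏ√(l(l+1)) = 2√3 ℏ.
L_z = m_l ℏ = −1ℏ.
cos θ = L_z/|L| = -1/√12, so θ ≈ 106.78°.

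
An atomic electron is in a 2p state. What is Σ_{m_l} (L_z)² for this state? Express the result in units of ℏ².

Σ(L_z)² = 2 ℏ²

For 2p, l = 1.
m_l ∈ {-1, 0, 1}.
Σ m_l² = 2·(1) = 2.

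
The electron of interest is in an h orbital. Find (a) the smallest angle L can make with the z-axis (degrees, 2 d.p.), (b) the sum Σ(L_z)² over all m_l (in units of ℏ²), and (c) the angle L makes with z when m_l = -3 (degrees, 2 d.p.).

An h state has l = 5.
cos θ_min = 5/√30, so θ_min ≈ 24.09°.
Σ m_l² = 110, so Σ(L_z)² = 110 ℏ².
For m_l = -3: cos θ = -3/√30, θ ≈ 123.21°.

θ_min ≈ 24.09°; Σ(L_z)² = 110 ℏ²; θ(m_l=-3) ≈ 123.21°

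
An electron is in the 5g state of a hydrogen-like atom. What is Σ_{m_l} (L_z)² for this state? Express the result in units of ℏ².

The 5g subshell has l = 4.
m_l runs from −4 to 4, i.e. {-4, -3, -2, -1, 0, 1, 2, 3, 4}.
Summing m² from −4 to 4: Σ m_l² = 60.

Σ(L_z)² = 60 ℏ²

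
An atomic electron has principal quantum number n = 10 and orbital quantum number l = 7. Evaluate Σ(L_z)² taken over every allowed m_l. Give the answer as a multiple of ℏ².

Σ(L_z)² = 280 ℏ²

m_l ∈ {-7, -6, -5, -4, -3, -2, -1, 0, 1, 2, 3, 4, 5, 6, 7}.
Summing m² from −7 to 7: Σ m_l² = 280.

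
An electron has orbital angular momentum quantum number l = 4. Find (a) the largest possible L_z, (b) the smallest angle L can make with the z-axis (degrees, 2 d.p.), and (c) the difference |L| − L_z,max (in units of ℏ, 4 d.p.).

L_z,max = lℏ = 4ℏ.
cos θ_min = 4/√20, so θ_min ≈ 26.57°.
|L| − L_z,max = (2√5 − 4)ℏ ≈ 0.4721ℏ.

L_z,max = 4ℏ; θ_min ≈ 26.57°; |L|−L_z,max ≈ 0.4721ℏ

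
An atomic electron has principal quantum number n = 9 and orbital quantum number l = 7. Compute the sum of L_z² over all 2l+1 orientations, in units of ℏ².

m_l ∈ {-7, -6, -5, -4, -3, -2, -1, 0, 1, 2, 3, 4, 5, 6, 7}.
Σ m_l² = l(l+1)(2l+1)/3 = 7·8·15/3 = 280.

Σ(L_z)² = 280 ℏ²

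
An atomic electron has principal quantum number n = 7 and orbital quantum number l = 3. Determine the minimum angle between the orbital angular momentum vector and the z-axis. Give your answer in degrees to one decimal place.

θ_min ≈ 30.0°

|L|² = l(l+1)ℏ² = 12ℏ², so |L| = 2√3 ℏ.
The smallest angle corresponds to the largest L_z, i.e. m_l = l = 3, giving L_z = 3ℏ.
cos θ_min = 3/√12, so θ_min ≈ 30.0°.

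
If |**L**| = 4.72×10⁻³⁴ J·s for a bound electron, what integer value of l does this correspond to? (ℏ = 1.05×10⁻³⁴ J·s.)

l = 4

Dividing by ℏ: |L|/ℏ ≈ 4.495.
Set l(l+1) = 20.21; the integer solution is l = 4.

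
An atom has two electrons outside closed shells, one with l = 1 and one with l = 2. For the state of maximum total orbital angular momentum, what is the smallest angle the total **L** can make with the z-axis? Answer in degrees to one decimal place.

By the triangle rule, |l₁ − l₂| ≤ L ≤ l₁ + l₂.
So L can be 1, 2, 3.
The maximum is L = 3, with |L_tot| = ℏ√(3·4) = 2√3 ℏ.
The minimum angle with z is arccos(3/√12) ≈ 30.0°.

θ_min ≈ 30.0°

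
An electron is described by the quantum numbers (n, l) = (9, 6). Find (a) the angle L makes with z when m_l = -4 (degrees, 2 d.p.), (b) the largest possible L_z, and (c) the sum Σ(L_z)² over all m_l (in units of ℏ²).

θ(m_l=-4) ≈ 128.11°; L_z,max = 6ℏ; Σ(L_z)² = 182 ℏ²

For m_l = -4: cos θ = -4/√42, θ ≈ 128.11°.
L_z,max = lℏ = 6ℏ.
Σ m_l² = 182, so Σ(L_z)² = 182 ℏ².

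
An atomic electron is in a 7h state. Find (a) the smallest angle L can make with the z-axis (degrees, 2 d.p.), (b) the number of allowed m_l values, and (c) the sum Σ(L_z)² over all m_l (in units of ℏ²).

The 7h subshell has l = 5.
cos θ_min = 5/√30, so θ_min ≈ 24.09°.
There are 2l+1 = 11 values of m_l.
Σ m_l² = 110, so Σ(L_z)² = 110 ℏ².

θ_min ≈ 24.09°; 11 values; Σ(L_z)² = 110 ℏ²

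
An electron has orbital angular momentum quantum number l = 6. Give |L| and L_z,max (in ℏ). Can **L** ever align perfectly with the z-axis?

No: L_z,max = 6ℏ < |L| = √42 ℏ ≈ 6.481ℏ

|L| = √42 ℏ ≈ 6.4807ℏ, while L_z,max = lℏ = 6ℏ.
Since |L| > L_z,max, the vector can never point exactly along z; the closest it comes is θ_min = arccos(6/√42) ≈ 22.2°.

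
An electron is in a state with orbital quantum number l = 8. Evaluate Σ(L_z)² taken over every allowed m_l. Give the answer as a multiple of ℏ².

The allowed m_l values are -8, -7, -6, -5, -4, -3, -2, -1, 0, 1, 2, 3, 4, 5, 6, 7, 8.
Σ m_l² = 2·(1 + 4 + 9 + 16 + 25 + 36 + 49 + 64) = 408.

Σ(L_z)² = 408 ℏ²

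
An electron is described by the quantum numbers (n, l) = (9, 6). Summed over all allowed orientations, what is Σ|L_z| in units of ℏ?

Σ|L_z| = 42 ℏ

The allowed m_l values are -6, -5, -4, -3, -2, -1, 0, 1, 2, 3, 4, 5, 6.
Σ|m_l| = 2(1+2+…+6) = 42.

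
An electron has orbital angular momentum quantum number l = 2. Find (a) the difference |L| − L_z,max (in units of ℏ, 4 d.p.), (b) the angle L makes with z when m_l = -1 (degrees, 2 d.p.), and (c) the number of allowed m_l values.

|L|−L_z,max ≈ 0.4495ℏ; θ(m_l=-1) ≈ 114.09°; 5 values

|L| − L_z,max = (√6 − 2)ℏ ≈ 0.4495ℏ.
For m_l = -1: cos θ = -1/√6, θ ≈ 114.09°.
There are 2l+1 = 5 values of m_l.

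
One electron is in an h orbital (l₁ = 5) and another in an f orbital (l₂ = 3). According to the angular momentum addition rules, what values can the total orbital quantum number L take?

L = 2, 3, 4, 5, 6, 7, 8

Angular momentum addition gives L = |l₁ − l₂|, …, l₁ + l₂.
So L can be 2, 3, 4, 5, 6, 7, 8.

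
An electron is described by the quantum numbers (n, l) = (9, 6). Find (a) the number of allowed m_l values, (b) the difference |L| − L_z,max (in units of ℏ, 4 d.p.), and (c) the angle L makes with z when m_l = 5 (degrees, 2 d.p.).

There are 2l+1 = 13 values of m_l.
|L| − L_z,max = (√42 − 6)ℏ ≈ 0.4807ℏ.
For m_l = 5: cos θ = 5/√42, θ ≈ 39.51°.

13 values; |L|−L_z,max ≈ 0.4807ℏ; θ(m_l=5) ≈ 39.51°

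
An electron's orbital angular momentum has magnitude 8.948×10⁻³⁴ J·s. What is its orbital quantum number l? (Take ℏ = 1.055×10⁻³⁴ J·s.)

|L|/ℏ = (8.948×10⁻³⁴)/(1.055×10⁻³⁴) ≈ 8.482.
Set l(l+1) = 71.94; the integer solution is l = 8.

l = 8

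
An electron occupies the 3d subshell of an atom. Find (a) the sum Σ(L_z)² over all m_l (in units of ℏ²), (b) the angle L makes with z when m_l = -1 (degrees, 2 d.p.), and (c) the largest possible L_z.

3d means n = 3, l = 2.
Σ m_l² = 10, so Σ(L_z)² = 10 ℏ².
For m_l = -1: cos θ = -1/√6, θ ≈ 114.09°.
L_z,max = lℏ = 2ℏ.

Σ(L_z)² = 10 ℏ²; θ(m_l=-1) ≈ 114.09°; L_z,max = 2ℏ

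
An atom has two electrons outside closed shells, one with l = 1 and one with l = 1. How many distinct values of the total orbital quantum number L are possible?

3

L runs from |1 − 1| = 0 to 1 + 1 = 2.
L ∈ {0, 1, 2}.
That is 3 values.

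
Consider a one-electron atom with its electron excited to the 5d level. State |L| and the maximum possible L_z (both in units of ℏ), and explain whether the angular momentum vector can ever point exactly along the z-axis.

No: L_z,max = 2ℏ < |L| = √6 ℏ ≈ 2.449ℏ

The 5d level has l = 2.
|L| = √6 ℏ ≈ 2.4495ℏ, while L_z,max = lℏ = 2ℏ.
Since |L| > L_z,max, the vector can never point exactly along z; the closest it comes is θ_min = arccos(2/√6) ≈ 35.3°.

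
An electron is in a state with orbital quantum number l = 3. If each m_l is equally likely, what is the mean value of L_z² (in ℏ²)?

⟨L_z²⟩ = 4 ℏ²

m_l ∈ {-3, -2, -1, 0, 1, 2, 3}.
⟨L_z²⟩ = ℏ²·l(l+1)/3 = 4ℏ².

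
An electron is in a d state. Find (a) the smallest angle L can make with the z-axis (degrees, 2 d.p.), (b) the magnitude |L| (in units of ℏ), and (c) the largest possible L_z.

θ_min ≈ 35.26°; |L| = √6 ℏ ≈ 2.449ℏ; L_z,max = 2ℏ

D corresponds to l = 2.
cos θ_min = 2/√6, so θ_min ≈ 35.26°.
|L| = ℏ√(2·3) = √6 ℏ ≈ 2.449ℏ.
L_z,max = lℏ = 2ℏ.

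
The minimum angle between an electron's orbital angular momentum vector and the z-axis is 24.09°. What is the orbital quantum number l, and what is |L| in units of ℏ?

At minimum angle, m_l = l, so cos θ = l/√(l(l+1)); cos²θ = l/(l+1) = 0.8334.
Solving: l = 5.
Then |L| = ℏ√(5·6) = √30 ℏ.

l = 5, |L| = √30 ℏ ≈ 5.477ℏ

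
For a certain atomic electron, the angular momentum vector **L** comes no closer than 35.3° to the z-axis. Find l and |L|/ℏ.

At minimum angle, m_l = l, so cos θ = l/√(l(l+1)); cos²θ = l/(l+1) = 0.6661.
Solving: l = 2.
Then |L| = ℏ√(2·3) = √6 ℏ.

l = 2, |L| = √6 ℏ ≈ 2.449ℏ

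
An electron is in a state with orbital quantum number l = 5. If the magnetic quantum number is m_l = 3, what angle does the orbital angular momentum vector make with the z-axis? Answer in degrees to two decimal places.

θ ≈ 56.79°

|L| = ℏ√(l(l+1)) = √30 ℏ.
L_z = m_l ℏ = 3ℏ.
cos θ = L_z/|L| = 3/√30, so θ ≈ 56.79°.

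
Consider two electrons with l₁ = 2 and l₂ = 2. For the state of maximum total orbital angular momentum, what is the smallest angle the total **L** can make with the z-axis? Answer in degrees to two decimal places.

θ_min ≈ 26.57°

Angular momentum addition gives L = |l₁ − l₂|, …, l₁ + l₂.
So L can be 0, 1, 2, 3, 4.
The maximum is L = 4, with |L_tot| = ℏ√(4·5) = 2√5 ℏ.
The minimum angle with z is arccos(4/√20) ≈ 26.57°.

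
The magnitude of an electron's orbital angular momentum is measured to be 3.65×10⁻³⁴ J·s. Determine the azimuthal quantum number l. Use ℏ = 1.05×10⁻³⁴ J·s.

l = 3

In units of ℏ, |L| ≈ 3.476.
Set l(l+1) = 12.08; the integer solution is l = 3.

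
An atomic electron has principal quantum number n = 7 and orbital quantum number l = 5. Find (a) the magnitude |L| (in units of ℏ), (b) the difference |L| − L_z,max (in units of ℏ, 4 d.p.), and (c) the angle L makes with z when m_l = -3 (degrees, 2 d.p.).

|L| = ℏ√(5·6) = √30 ℏ ≈ 5.477ℏ.
|L| − L_z,max = (√30 − 5)ℏ ≈ 0.4772ℏ.
For m_l = -3: cos θ = -3/√30, θ ≈ 123.21°.

|L| = √30 ℏ ≈ 5.477ℏ; |L|−L_z,max ≈ 0.4772ℏ; θ(m_l=-3) ≈ 123.21°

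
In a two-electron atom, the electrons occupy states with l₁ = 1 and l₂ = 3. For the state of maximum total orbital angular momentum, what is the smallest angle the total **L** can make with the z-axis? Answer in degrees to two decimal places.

θ_min ≈ 26.57°

L runs from |1 − 3| = 2 to 1 + 3 = 4.
L ∈ {2, 3, 4}.
The maximum is L = 4, with |L_tot| = ℏ√(4·5) = 2√5 ℏ.
The minimum angle with z is arccos(4/√20) ≈ 26.57°.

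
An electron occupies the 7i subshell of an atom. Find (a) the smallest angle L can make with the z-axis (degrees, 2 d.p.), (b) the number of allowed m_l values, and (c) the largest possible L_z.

For 7i, l = 6.
cos θ_min = 6/√42, so θ_min ≈ 22.21°.
There are 2l+1 = 13 values of m_l.
L_z,max = lℏ = 6ℏ.

θ_min ≈ 22.21°; 13 values; L_z,max = 6ℏ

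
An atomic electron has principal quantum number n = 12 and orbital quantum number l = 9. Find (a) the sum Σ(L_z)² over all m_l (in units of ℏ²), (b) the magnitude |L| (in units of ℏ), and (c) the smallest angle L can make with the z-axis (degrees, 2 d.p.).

Σ m_l² = 570, so Σ(L_z)² = 570 ℏ².
|L| = ℏ√(9·10) = 3√10 ℏ ≈ 9.487ℏ.
cos θ_min = 9/√90, so θ_min ≈ 18.43°.

Σ(L_z)² = 570 ℏ²; |L| = 3√10 ℏ ≈ 9.487ℏ; θ_min ≈ 18.43°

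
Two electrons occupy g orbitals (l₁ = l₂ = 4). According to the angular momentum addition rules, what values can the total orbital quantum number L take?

L = 0, 1, 2, 3, 4, 5, 6, 7, 8

Angular momentum addition gives L = |l₁ − l₂|, …, l₁ + l₂.
L ∈ {0, 1, 2, 3, 4, 5, 6, 7, 8}.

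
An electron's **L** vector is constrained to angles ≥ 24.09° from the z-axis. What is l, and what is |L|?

l = 5, |L| = √30 ℏ ≈ 5.477ℏ

At minimum angle, m_l = l, so cos θ = l/√(l(l+1)); cos²θ = l/(l+1) = 0.8334.
Thus l = 0.8334/(1 − 0.8334) ≈ 5.
Then |L| = ℏ√(5·6) = √30 ℏ.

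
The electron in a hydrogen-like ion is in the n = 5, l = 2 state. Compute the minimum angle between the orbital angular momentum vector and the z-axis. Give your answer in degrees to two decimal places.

|L| = ℏ√(l(l+1)) = √6 ℏ.
The smallest angle corresponds to the largest L_z, i.e. m_l = l = 2, giving L_z = 2ℏ.
cos θ_min = 2/√6, so θ_min ≈ 35.26°.

θ_min ≈ 35.26°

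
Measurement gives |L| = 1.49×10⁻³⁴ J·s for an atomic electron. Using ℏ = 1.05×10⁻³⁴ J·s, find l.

l = 1

Dividing by ℏ: |L|/ℏ ≈ 1.419.
Set l(l+1) = 2.01; the integer solution is l = 1.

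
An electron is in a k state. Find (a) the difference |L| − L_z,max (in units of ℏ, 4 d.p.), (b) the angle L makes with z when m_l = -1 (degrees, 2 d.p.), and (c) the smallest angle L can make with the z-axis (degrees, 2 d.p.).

|L|−L_z,max ≈ 0.4833ℏ; θ(m_l=-1) ≈ 97.68°; θ_min ≈ 20.70°

The letter k corresponds to l = 7.
|L| − L_z,max = (2√14 − 7)ℏ ≈ 0.4833ℏ.
For m_l = -1: cos θ = -1/√56, θ ≈ 97.68°.
cos θ_min = 7/√56, so θ_min ≈ 20.70°.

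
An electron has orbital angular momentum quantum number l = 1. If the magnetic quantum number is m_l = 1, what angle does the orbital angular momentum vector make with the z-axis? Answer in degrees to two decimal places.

θ ≈ 45.00°

|L| = √(l(l+1)) ℏ = √2 ℏ.
L_z = m_l ℏ = 1ℏ.
cos θ = L_z/|L| = 1/√2, so θ ≈ 45.00°.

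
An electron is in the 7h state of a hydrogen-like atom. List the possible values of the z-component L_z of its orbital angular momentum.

L_z ∈ {−5ℏ, −4ℏ, −3ℏ, −2ℏ, −ℏ, 0, ℏ, 2ℏ, 3ℏ, 4ℏ, 5ℏ}

The 7h subshell has l = 5.
L_z = m_l ℏ with m_l ranging from −l to +l in integer steps.
For l = 5: m_l ∈ {-5, -4, -3, -2, -1, 0, 1, 2, 3, 4, 5}.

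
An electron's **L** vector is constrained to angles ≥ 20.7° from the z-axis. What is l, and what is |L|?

l = 7, |L| = 2√14 ℏ ≈ 7.483ℏ

At minimum angle, m_l = l, so cos θ = l/√(l(l+1)); cos²θ = l/(l+1) = 0.8751.
l = cos²θ/sin²θ ≈ 7.
Then |L| = ℏ√(7·8) = 2√14 ℏ.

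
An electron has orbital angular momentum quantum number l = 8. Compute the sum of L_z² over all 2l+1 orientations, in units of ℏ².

Σ(L_z)² = 408 ℏ²

m_l runs from −8 to 8, i.e. {-8, -7, -6, -5, -4, -3, -2, -1, 0, 1, 2, 3, 4, 5, 6, 7, 8}.
Σ m_l² = l(l+1)(2l+1)/3 = 8·9·17/3 = 408.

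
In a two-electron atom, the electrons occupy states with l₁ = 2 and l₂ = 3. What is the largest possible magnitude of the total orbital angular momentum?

By the triangle rule, |l₁ − l₂| ≤ L ≤ l₁ + l₂.
Allowed values: L = 1, 2, 3, 4, 5.
The largest magnitude corresponds to L = 5: |L_tot| = ℏ√(5·6) = √30 ℏ.

|L_tot|_max = √30 ℏ ≈ 5.477ℏ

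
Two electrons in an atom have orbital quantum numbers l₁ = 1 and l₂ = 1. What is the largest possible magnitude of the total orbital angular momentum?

Angular momentum addition gives L = |l₁ − l₂|, …, l₁ + l₂.
So L can be 0, 1, 2.
The largest magnitude corresponds to L = 2: |L_tot| = ℏ√(2·3) = √6 ℏ.

|L_tot|_max = √6 ℏ ≈ 2.449ℏ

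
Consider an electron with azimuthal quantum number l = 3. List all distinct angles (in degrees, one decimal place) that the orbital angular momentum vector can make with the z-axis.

θ ∈ {30.0°, 54.7°, 73.2°, 90.0°, 106.8°, 125.3°, 150.0°}

|L|² = l(l+1)ℏ² = 12ℏ², so |L| = 2√3 ℏ.
cos θ = m_l/√12 for each m_l ∈ {-3, -2, -1, 0, 1, 2, 3}.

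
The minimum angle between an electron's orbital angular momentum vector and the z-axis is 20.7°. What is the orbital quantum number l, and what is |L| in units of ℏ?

At minimum angle, m_l = l, so cos θ = l/√(l(l+1)); cos²θ = l/(l+1) = 0.8751.
Thus l = 0.8751/(1 − 0.8751) ≈ 7.
Then |L| = ℏ√(7·8) = 2√14 ℏ.

l = 7, |L| = 2√14 ℏ ≈ 7.483ℏ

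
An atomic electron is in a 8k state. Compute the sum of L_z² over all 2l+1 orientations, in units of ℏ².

For 8k, l = 7.
The allowed m_l values are -7, -6, -5, -4, -3, -2, -1, 0, 1, 2, 3, 4, 5, 6, 7.
Σ m_l² = l(l+1)(2l+1)/3 = 7·8·15/3 = 280.

Σ(L_z)² = 280 ℏ²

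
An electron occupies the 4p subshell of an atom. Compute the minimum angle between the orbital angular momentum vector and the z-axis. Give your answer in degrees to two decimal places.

θ_min ≈ 45.00°

4p means n = 4, l = 1.
|L| = √(l(l+1)) ℏ = √2 ℏ.
The smallest angle corresponds to the largest L_z, i.e. m_l = l = 1, giving L_z = 1ℏ.
cos θ_min = 1/√2, so θ_min ≈ 45.00°.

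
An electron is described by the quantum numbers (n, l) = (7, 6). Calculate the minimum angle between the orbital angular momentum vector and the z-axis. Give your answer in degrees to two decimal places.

θ_min ≈ 22.21°

|L|² = l(l+1)ℏ² = 42ℏ², so |L| = √42 ℏ.
The smallest angle corresponds to the largest L_z, i.e. m_l = l = 6, giving L_z = 6ℏ.
cos θ_min = 6/√42, so θ_min ≈ 22.21°.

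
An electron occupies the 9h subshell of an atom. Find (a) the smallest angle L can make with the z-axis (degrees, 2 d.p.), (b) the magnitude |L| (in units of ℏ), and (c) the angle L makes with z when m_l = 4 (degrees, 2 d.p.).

9h means n = 9, l = 5.
cos θ_min = 5/√30, so θ_min ≈ 24.09°.
|L| = ℏ√(5·6) = √30 ℏ ≈ 5.477ℏ.
For m_l = 4: cos θ = 4/√30, θ ≈ 43.09°.

θ_min ≈ 24.09°; |L| = √30 ℏ ≈ 5.477ℏ; θ(m_l=4) ≈ 43.09°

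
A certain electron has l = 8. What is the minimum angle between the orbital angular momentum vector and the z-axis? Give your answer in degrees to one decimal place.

|L| = ℏ√(l(l+1)) = 6√2 ℏ.
The smallest angle corresponds to the largest L_z, i.e. m_l = l = 8, giving L_z = 8ℏ.
cos θ_min = 8/√72, so θ_min ≈ 19.5°.

θ_min ≈ 19.5°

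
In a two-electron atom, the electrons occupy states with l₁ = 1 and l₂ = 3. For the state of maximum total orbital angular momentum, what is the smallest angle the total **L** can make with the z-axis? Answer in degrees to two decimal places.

θ_min ≈ 26.57°

By the triangle rule, |l₁ − l₂| ≤ L ≤ l₁ + l₂.
L ∈ {2, 3, 4}.
The maximum is L = 4, with |L_tot| = ℏ√(4·5) = 2√5 ℏ.
The minimum angle with z is arccos(4/√20) ≈ 26.57°.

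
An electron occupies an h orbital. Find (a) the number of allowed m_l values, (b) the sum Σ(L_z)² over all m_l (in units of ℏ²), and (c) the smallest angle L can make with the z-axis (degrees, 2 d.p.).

An h state has l = 5.
There are 2l+1 = 11 values of m_l.
Σ m_l² = 110, so Σ(L_z)² = 110 ℏ².
cos θ_min = 5/√30, so θ_min ≈ 24.09°.

11 values; Σ(L_z)² = 110 ℏ²; θ_min ≈ 24.09°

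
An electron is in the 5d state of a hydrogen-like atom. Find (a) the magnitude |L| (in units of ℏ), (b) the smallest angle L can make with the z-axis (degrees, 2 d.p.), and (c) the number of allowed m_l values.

|L| = √6 ℏ ≈ 2.449ℏ; θ_min ≈ 35.26°; 5 values

The 5d subshell has l = 2.
|L| = ℏ√(2·3) = √6 ℏ ≈ 2.449ℏ.
cos θ_min = 2/√6, so θ_min ≈ 35.26°.
There are 2l+1 = 5 values of m_l.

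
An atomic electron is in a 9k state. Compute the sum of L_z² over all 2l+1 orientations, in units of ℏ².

Σ(L_z)² = 280 ℏ²

9k means n = 9, l = 7.
m_l ∈ {-7, -6, -5, -4, -3, -2, -1, 0, 1, 2, 3, 4, 5, 6, 7}.
Σ m_l² = l(l+1)(2l+1)/3 = 7·8·15/3 = 280.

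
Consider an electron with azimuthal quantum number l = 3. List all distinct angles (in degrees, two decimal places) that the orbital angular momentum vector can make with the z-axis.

θ ∈ {30.00°, 54.74°, 73.22°, 90.00°, 106.78°, 125.26°, 150.00°}

|L|² = l(l+1)ℏ² = 12ℏ², so |L| = 2√3 ℏ.
cos θ = m_l/√12 for each m_l ∈ {-3, -2, -1, 0, 1, 2, 3}.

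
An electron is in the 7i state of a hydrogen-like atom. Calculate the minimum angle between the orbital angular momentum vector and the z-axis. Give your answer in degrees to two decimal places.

7i means n = 7, l = 6.
|L|² = l(l+1)ℏ² = 42ℏ², so |L| = √42 ℏ.
The smallest angle corresponds to the largest L_z, i.e. m_l = l = 6, giving L_z = 6ℏ.
cos θ_min = 6/√42, so θ_min ≈ 22.21°.

θ_min ≈ 22.21°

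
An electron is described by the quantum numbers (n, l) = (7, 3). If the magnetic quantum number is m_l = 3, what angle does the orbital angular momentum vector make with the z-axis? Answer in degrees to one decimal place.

θ ≈ 30.0°

|L| = √(l(l+1)) ℏ = 2√3 ℏ.
L_z = m_l ℏ = 3ℏ.
cos θ = L_z/|L| = 3/√12, so θ ≈ 30.0°.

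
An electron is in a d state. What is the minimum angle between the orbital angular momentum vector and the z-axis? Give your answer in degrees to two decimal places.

The letter d corresponds to l = 2.
|L| = ℏ√(l(l+1)) = √6 ℏ.
The smallest angle corresponds to the largest L_z, i.e. m_l = l = 2, giving L_z = 2ℏ.
cos θ_min = 2/√6, so θ_min ≈ 35.26°.

θ_min ≈ 35.26°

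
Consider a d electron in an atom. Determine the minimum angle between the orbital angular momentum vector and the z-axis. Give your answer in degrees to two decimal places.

D corresponds to l = 2.
|L|² = l(l+1)ℏ² = 6ℏ², so |L| = √6 ℏ.
The smallest angle corresponds to the largest L_z, i.e. m_l = l = 2, giving L_z = 2ℏ.
cos θ_min = 2/√6, so θ_min ≈ 35.26°.

θ_min ≈ 35.26°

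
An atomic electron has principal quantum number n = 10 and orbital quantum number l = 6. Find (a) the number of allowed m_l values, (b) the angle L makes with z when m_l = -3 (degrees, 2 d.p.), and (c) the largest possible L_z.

There are 2l+1 = 13 values of m_l.
For m_l = -3: cos θ = -3/√42, θ ≈ 117.58°.
L_z,max = lℏ = 6ℏ.

13 values; θ(m_l=-3) ≈ 117.58°; L_z,max = 6ℏ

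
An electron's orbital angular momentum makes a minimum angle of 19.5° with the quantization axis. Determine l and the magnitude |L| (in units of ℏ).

At minimum angle, m_l = l, so cos θ = l/√(l(l+1)); cos²θ = l/(l+1) = 0.8886.
l = cos²θ/sin²θ ≈ 8.
Then |L| = ℏ√(8·9) = 6√2 ℏ.

l = 8, |L| = 6√2 ℏ ≈ 8.485ℏ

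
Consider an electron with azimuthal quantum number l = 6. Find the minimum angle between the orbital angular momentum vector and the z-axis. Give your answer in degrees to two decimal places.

θ_min ≈ 22.21°

|L|² = l(l+1)ℏ² = 42ℏ², so |L| = √42 ℏ.
The smallest angle corresponds to the largest L_z, i.e. m_l = l = 6, giving L_z = 6ℏ.
cos θ_min = 6/√42, so θ_min ≈ 22.21°.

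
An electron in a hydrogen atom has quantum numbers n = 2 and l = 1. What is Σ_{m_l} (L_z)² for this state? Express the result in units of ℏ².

m_l runs from −1 to 1, i.e. {-1, 0, 1}.
Σ m_l² = l(l+1)(2l+1)/3 = 1·2·3/3 = 2.

Σ(L_z)² = 2 ℏ²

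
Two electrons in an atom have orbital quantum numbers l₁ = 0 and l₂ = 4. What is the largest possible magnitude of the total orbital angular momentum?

By the triangle rule, |l₁ − l₂| ≤ L ≤ l₁ + l₂.
So L can be 4.
The largest magnitude corresponds to L = 4: |L_tot| = ℏ√(4·5) = 2√5 ℏ.

|L_tot|_max = 2√5 ℏ ≈ 4.472ℏ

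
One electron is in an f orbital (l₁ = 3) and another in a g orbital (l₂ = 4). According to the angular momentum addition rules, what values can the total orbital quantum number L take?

L = 1, 2, 3, 4, 5, 6, 7

The total orbital quantum number L ranges from |l₁ − l₂| to l₁ + l₂ in integer steps.
Allowed values: L = 1, 2, 3, 4, 5, 6, 7.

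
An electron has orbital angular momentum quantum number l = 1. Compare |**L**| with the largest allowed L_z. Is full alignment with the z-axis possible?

|L| = √2 ℏ ≈ 1.4142ℏ, while L_z,max = lℏ = 1ℏ.
Since |L| > L_z,max, the vector can never point exactly along z; the closest it comes is θ_min = arccos(1/√2) ≈ 45.0°.

No: L_z,max = 1ℏ < |L| = √2 ℏ ≈ 1.414ℏ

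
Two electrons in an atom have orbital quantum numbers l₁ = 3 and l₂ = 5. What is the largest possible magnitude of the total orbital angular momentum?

Angular momentum addition gives L = |l₁ − l₂|, …, l₁ + l₂.
So L can be 2, 3, 4, 5, 6, 7, 8.
The largest magnitude corresponds to L = 8: |L_tot| = ℏ√(8·9) = 6√2 ℏ.

|L_tot|_max = 6√2 ℏ ≈ 8.485ℏ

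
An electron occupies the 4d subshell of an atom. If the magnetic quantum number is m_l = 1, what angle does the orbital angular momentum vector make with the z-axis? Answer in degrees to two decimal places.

For 4d, l = 2.
|L| = ℏ√(l(l+1)) = √6 ℏ.
L_z = m_l ℏ = 1ℏ.
cos θ = L_z/|L| = 1/√6, so θ ≈ 65.91°.

θ ≈ 65.91°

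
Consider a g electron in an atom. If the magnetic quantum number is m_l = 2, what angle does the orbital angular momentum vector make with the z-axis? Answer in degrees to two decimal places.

For a g orbital, l = 4.
|L| = ℏ√(l(l+1)) = 2√5 ℏ.
L_z = m_l ℏ = 2ℏ.
cos θ = L_z/|L| = 2/√20, so θ ≈ 63.43°.

θ ≈ 63.43°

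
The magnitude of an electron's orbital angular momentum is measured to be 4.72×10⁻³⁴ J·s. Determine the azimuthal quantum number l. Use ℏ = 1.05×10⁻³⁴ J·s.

|L|/ℏ = (4.72×10⁻³⁴)/(1.05×10⁻³⁴) ≈ 4.495.
l(l+1) ≈ 4.495² ≈ 20.21, so l = 4.

l = 4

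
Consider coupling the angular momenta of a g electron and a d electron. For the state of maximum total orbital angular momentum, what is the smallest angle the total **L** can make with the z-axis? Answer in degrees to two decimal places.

L runs from |4 − 2| = 2 to 4 + 2 = 6.
L ∈ {2, 3, 4, 5, 6}.
The maximum is L = 6, with |L_tot| = ℏ√(6·7) = √42 ℏ.
The minimum angle with z is arccos(6/√42) ≈ 22.21°.

θ_min ≈ 22.21°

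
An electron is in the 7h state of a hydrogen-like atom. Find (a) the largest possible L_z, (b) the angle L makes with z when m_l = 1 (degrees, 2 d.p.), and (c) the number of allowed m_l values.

7h means n = 7, l = 5.
L_z,max = lℏ = 5ℏ.
For m_l = 1: cos θ = 1/√30, θ ≈ 79.48°.
There are 2l+1 = 11 values of m_l.

L_z,max = 5ℏ; θ(m_l=1) ≈ 79.48°; 11 values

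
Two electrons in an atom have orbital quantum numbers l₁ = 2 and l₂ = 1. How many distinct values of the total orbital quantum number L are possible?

3

By the triangle rule, |l₁ − l₂| ≤ L ≤ l₁ + l₂.
L ∈ {1, 2, 3}.
That is 3 values.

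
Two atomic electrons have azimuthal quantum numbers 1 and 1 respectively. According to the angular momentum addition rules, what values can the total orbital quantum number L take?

L = 0, 1, 2

By the triangle rule, |l₁ − l₂| ≤ L ≤ l₁ + l₂.
L ∈ {0, 1, 2}.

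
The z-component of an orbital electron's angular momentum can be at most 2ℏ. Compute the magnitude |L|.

|L| = √6 ℏ ≈ 2.449ℏ

The maximum L_z equals lℏ, giving l = 2.
Then |L| = ℏ√(2·3) = √6 ℏ.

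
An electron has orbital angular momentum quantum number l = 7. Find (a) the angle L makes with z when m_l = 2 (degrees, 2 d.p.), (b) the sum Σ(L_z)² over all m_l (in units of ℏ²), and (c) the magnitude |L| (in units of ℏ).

θ(m_l=2) ≈ 74.50°; Σ(L_z)² = 280 ℏ²; |L| = 2√14 ℏ ≈ 7.483ℏ

For m_l = 2: cos θ = 2/√56, θ ≈ 74.50°.
Σ m_l² = 280, so Σ(L_z)² = 280 ℏ².
|L| = ℏ√(7·8) = 2√14 ℏ ≈ 7.483ℏ.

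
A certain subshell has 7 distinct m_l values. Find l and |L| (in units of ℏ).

7 = 2l + 1, so l = (7−1)/2 = 3.
|L| = ℏ√(l(l+1)) = ℏ√(3·4) = 2√3 ℏ.

l = 3, |L| = 2√3 ℏ ≈ 3.464ℏ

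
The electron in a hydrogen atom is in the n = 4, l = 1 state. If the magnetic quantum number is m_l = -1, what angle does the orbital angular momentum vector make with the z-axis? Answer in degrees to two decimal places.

|L|² = l(l+1)ℏ² = 2ℏ², so |L| = √2 ℏ.
L_z = m_l ℏ = −1ℏ.
cos θ = L_z/|L| = -1/√2, so θ ≈ 135.00°.

θ ≈ 135.00°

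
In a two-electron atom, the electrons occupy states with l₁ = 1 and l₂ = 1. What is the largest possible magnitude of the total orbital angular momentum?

|L_tot|_max = √6 ℏ ≈ 2.449ℏ

By the triangle rule, |l₁ − l₂| ≤ L ≤ l₁ + l₂.
L ∈ {0, 1, 2}.
The largest magnitude corresponds to L = 2: |L_tot| = ℏ√(2·3) = √6 ℏ.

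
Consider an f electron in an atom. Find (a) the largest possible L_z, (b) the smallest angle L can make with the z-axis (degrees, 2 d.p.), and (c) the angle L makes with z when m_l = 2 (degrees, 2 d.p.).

L_z,max = 3ℏ; θ_min ≈ 30.00°; θ(m_l=2) ≈ 54.74°

An f state has l = 3.
L_z,max = lℏ = 3ℏ.
cos θ_min = 3/√12, so θ_min ≈ 30.00°.
For m_l = 2: cos θ = 2/√12, θ ≈ 54.74°.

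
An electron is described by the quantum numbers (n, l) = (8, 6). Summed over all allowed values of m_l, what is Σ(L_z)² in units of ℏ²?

The allowed m_l values are -6, -5, -4, -3, -2, -1, 0, 1, 2, 3, 4, 5, 6.
Σ m_l² = 2·(1 + 4 + 9 + 16 + 25 + 36) = 182.

Σ(L_z)² = 182 ℏ²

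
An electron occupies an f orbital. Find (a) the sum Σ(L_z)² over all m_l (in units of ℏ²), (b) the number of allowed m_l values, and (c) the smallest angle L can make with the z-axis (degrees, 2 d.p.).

Σ(L_z)² = 28 ℏ²; 7 values; θ_min ≈ 30.00°

An f state has l = 3.
Σ m_l² = 28, so Σ(L_z)² = 28 ℏ².
There are 2l+1 = 7 values of m_l.
cos θ_min = 3/√12, so θ_min ≈ 30.00°.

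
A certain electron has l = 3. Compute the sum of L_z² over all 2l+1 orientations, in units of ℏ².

Σ(L_z)² = 28 ℏ²

m_l ∈ {-3, -2, -1, 0, 1, 2, 3}.
Summing m² from −3 to 3: Σ m_l² = 28.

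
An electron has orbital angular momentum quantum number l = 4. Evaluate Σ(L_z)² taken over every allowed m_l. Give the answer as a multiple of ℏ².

Σ(L_z)² = 60 ℏ²

m_l ∈ {-4, -3, -2, -1, 0, 1, 2, 3, 4}.
Σ m_l² = 2·(1 + 4 + 9 + 16) = 60.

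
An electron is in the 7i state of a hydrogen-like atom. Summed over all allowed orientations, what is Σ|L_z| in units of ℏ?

For 7i, l = 6.
m_l runs from −6 to 6, i.e. {-6, -5, -4, -3, -2, -1, 0, 1, 2, 3, 4, 5, 6}.
Σ|m_l| = 2(1+2+…+6) = 42.

Σ|L_z| = 42 ℏ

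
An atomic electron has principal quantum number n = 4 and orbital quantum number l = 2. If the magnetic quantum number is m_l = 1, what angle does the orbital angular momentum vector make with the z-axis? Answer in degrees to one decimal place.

|L| = √(l(l+1)) ℏ = √6 ℏ.
L_z = m_l ℏ = 1ℏ.
cos θ = L_z/|L| = 1/√6, so θ ≈ 65.9°.

θ ≈ 65.9°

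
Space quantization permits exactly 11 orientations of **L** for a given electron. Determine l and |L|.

Since there are 2l+1 = 11 values of m_l, l = 5.
Then |L| = √(l(l+1)) ℏ = √30 ℏ.

l = 5, |L| = √30 ℏ ≈ 5.477ℏ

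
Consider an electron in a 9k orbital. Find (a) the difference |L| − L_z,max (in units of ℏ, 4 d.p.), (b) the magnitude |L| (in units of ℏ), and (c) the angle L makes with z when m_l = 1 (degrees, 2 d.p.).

|L|−L_z,max ≈ 0.4833ℏ; |L| = 2√14 ℏ ≈ 7.483ℏ; θ(m_l=1) ≈ 82.32°

The 9k subshell has l = 7.
|L| − L_z,max = (2√14 − 7)ℏ ≈ 0.4833ℏ.
|L| = ℏ√(7·8) = 2√14 ℏ ≈ 7.483ℏ.
For m_l = 1: cos θ = 1/√56, θ ≈ 82.32°.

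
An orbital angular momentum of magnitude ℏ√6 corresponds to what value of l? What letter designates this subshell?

l = 2 (d orbital)

|L| = ℏ√(l(l+1)), so l(l+1) = 6.
l² + l − 6 = 0 ⇒ l = 2.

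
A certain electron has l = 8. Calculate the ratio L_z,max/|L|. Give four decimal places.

|L| = 6√2 ℏ ≈ 8.4853ℏ, while L_z,max = lℏ = 8ℏ.
L_z,max/|L| = 8/√72 = 0.9428.

L_z,max/|L| = 0.9428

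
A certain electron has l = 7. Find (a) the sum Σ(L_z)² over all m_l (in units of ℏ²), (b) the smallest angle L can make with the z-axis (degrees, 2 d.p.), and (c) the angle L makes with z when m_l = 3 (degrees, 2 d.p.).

Σ(L_z)² = 280 ℏ²; θ_min ≈ 20.70°; θ(m_l=3) ≈ 66.37°

Σ m_l² = 280, so Σ(L_z)² = 280 ℏ².
cos θ_min = 7/√56, so θ_min ≈ 20.70°.
For m_l = 3: cos θ = 3/√56, θ ≈ 66.37°.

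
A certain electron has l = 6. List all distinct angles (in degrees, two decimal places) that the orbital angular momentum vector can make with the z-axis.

θ ∈ {22.21°, 39.51°, 51.89°, 62.42°, 72.02°, 81.12°, 90.00°, 98.88°, 107.98°, 117.58°, 128.11°, 140.49°, 157.79°}

|L| = √(l(l+1)) ℏ = √42 ℏ.
cos θ = m_l/√42 for each m_l ∈ {-6, -5, -4, -3, -2, -1, 0, 1, 2, 3, 4, 5, 6}.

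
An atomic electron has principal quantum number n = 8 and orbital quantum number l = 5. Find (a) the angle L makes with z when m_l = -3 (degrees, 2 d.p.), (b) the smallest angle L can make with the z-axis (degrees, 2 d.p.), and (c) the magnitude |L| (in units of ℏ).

For m_l = -3: cos θ = -3/√30, θ ≈ 123.21°.
cos θ_min = 5/√30, so θ_min ≈ 24.09°.
|L| = ℏ√(5·6) = √30 ℏ ≈ 5.477ℏ.

θ(m_l=-3) ≈ 123.21°; θ_min ≈ 24.09°; |L| = √30 ℏ ≈ 5.477ℏ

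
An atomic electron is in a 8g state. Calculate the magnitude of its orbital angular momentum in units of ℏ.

8g means n = 8, l = 4.
|L| = ℏ√(l(l+1)) = ℏ√(4·5) = 2√5 ℏ

|L| = 2√5 ℏ ≈ 4.472ℏ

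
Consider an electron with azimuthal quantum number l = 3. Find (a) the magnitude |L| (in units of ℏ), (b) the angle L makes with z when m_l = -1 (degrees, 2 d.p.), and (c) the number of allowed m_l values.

|L| = 2√3 ℏ ≈ 3.464ℏ; θ(m_l=-1) ≈ 106.78°; 7 values

|L| = ℏ√(3·4) = 2√3 ℏ ≈ 3.464ℏ.
For m_l = -1: cos θ = -1/√12, θ ≈ 106.78°.
There are 2l+1 = 7 values of m_l.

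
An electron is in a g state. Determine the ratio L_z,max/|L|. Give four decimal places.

The letter g corresponds to l = 4.
|L| = 2√5 ℏ ≈ 4.4721ℏ, while L_z,max = lℏ = 4ℏ.
L_z,max/|L| = 4/√20 = 0.8944.

L_z,max/|L| = 0.8944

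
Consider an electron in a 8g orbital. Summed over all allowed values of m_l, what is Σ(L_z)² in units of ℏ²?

The 8g subshell has l = 4.
m_l ∈ {-4, -3, -2, -1, 0, 1, 2, 3, 4}.
Summing m² from −4 to 4: Σ m_l² = 60.

Σ(L_z)² = 60 ℏ²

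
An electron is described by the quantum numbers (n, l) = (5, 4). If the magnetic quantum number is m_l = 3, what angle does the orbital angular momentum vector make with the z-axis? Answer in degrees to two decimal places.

|L|² = l(l+1)ℏ² = 20ℏ², so |L| = 2√5 ℏ.
L_z = m_l ℏ = 3ℏ.
cos θ = L_z/|L| = 3/√20, so θ ≈ 47.87°.

θ ≈ 47.87°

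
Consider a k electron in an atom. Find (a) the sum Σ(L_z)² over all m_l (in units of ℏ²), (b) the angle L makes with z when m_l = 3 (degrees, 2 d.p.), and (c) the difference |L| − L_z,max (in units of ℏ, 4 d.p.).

The letter k corresponds to l = 7.
Σ m_l² = 280, so Σ(L_z)² = 280 ℏ².
For m_l = 3: cos θ = 3/√56, θ ≈ 66.37°.
|L| − L_z,max = (2√14 − 7)ℏ ≈ 0.4833ℏ.

Σ(L_z)² = 280 ℏ²; θ(m_l=3) ≈ 66.37°; |L|−L_z,max ≈ 0.4833ℏ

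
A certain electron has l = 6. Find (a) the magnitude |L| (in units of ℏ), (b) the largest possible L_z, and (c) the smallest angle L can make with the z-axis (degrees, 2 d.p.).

|L| = ℏ√(6·7) = √42 ℏ ≈ 6.481ℏ.
L_z,max = lℏ = 6ℏ.
cos θ_min = 6/√42, so θ_min ≈ 22.21°.

|L| = √42 ℏ ≈ 6.481ℏ; L_z,max = 6ℏ; θ_min ≈ 22.21°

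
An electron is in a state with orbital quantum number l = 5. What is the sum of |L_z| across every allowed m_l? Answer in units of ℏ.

m_l ∈ {-5, -4, -3, -2, -1, 0, 1, 2, 3, 4, 5}.
Σ|m_l| = l(l+1) = 30.

Σ|L_z| = 30 ℏ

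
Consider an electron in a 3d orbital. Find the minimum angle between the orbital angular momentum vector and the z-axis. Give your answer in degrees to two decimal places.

3d means n = 3, l = 2.
|L|² = l(l+1)ℏ² = 6ℏ², so |L| = √6 ℏ.
The smallest angle corresponds to the largest L_z, i.e. m_l = l = 2, giving L_z = 2ℏ.
cos θ_min = 2/√6, so θ_min ≈ 35.26°.

θ_min ≈ 35.26°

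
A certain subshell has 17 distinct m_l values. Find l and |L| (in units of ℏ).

l = 8, |L| = 6√2 ℏ ≈ 8.485ℏ

17 = 2l + 1, so l = (17−1)/2 = 8.
Then |L| = √(l(l+1)) ℏ = 6√2 ℏ.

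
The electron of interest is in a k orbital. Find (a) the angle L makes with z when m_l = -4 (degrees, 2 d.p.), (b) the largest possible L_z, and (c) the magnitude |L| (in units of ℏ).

θ(m_l=-4) ≈ 122.31°; L_z,max = 7ℏ; |L| = 2√14 ℏ ≈ 7.483ℏ

A k state has l = 7.
For m_l = -4: cos θ = -4/√56, θ ≈ 122.31°.
L_z,max = lℏ = 7ℏ.
|L| = ℏ√(7·8) = 2√14 ℏ ≈ 7.483ℏ.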